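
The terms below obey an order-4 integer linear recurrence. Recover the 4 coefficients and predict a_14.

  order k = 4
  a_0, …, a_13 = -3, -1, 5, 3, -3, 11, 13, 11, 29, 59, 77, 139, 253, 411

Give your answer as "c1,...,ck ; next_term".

0,1,2,2 ; 685

  a_4 = 0·3 + 1·5 + 2·-1 + 2·-3 = -3
  a_5 = 0·-3 + 1·3 + 2·5 + 2·-1 = 11
  a_6 = 0·11 + 1·-3 + 2·3 + 2·5 = 13
  a_7 = 0·13 + 1·11 + 2·-3 + 2·3 = 11
  a_8 = 0·11 + 1·13 + 2·11 + 2·-3 = 29
  a_9 = 0·29 + 1·11 + 2·13 + 2·11 = 59
  a_10 = 0·59 + 1·29 + 2·11 + 2·13 = 77
  a_11 = 0·77 + 1·59 + 2·29 + 2·11 = 139
  a_12 = 0·139 + 1·77 + 2·59 + 2·29 = 253
  a_13 = 0·253 + 1·139 + 2·77 + 2·59 = 411
  a_14 = 0·411 + 1·253 + 2·139 + 2·77 = 685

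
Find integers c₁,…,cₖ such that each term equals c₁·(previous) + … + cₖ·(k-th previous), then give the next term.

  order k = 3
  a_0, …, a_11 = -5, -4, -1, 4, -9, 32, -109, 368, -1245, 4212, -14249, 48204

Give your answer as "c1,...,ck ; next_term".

  a_3 = -3·-1 + 1·-4 + -1·-5 = 4
  a_4 = -3·4 + 1·-1 + -1·-4 = -9
  a_5 = -3·-9 + 1·4 + -1·-1 = 32
  a_6 = -3·32 + 1·-9 + -1·4 = -109
  a_7 = -3·-109 + 1·32 + -1·-9 = 368
  a_8 = -3·368 + 1·-109 + -1·32 = -1245
  a_9 = -3·-1245 + 1·368 + -1·-109 = 4212
  a_10 = -3·4212 + 1·-1245 + -1·368 = -14249
  a_11 = -3·-14249 + 1·4212 + -1·-1245 = 48204
  a_12 = -3·48204 + 1·-14249 + -1·4212 = -163073

-3,1,-1 ; -163073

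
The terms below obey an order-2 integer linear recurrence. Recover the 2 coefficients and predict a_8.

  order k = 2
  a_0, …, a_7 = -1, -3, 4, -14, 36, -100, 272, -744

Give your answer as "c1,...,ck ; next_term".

-2,2 ; 2032

  a_2 = -2·-3 + 2·-1 = 4
  a_3 = -2·4 + 2·-3 = -14
  a_4 = -2·-14 + 2·4 = 36
  a_5 = -2·36 + 2·-14 = -100
  a_6 = -2·-100 + 2·36 = 272
  a_7 = -2·272 + 2·-100 = -744
  a_8 = -2·-744 + 2·272 = 2032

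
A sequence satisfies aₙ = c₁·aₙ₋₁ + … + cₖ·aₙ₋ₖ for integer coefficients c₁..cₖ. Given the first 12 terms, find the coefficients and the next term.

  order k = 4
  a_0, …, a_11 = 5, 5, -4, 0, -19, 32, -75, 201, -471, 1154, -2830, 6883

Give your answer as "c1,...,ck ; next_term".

  a_4 = -2·0 + 1·-4 + -1·5 + -2·5 = -19
  a_5 = -2·-19 + 1·0 + -1·-4 + -2·5 = 32
  a_6 = -2·32 + 1·-19 + -1·0 + -2·-4 = -75
  a_7 = -2·-75 + 1·32 + -1·-19 + -2·0 = 201
  a_8 = -2·201 + 1·-75 + -1·32 + -2·-19 = -471
  a_9 = -2·-471 + 1·201 + -1·-75 + -2·32 = 1154
  a_10 = -2·1154 + 1·-471 + -1·201 + -2·-75 = -2830
  a_11 = -2·-2830 + 1·1154 + -1·-471 + -2·201 = 6883
  a_12 = -2·6883 + 1·-2830 + -1·1154 + -2·-471 = -16808

-2,1,-1,-2 ; -16808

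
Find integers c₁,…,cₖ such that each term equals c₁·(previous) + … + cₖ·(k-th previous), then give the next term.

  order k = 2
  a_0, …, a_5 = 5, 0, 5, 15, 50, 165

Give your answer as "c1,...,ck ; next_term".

3,1 ; 545

  a_2 = 3·0 + 1·5 = 5
  a_3 = 3·5 + 1·0 = 15
  a_4 = 3·15 + 1·5 = 50
  a_5 = 3·50 + 1·15 = 165
  a_6 = 3·165 + 1·50 = 545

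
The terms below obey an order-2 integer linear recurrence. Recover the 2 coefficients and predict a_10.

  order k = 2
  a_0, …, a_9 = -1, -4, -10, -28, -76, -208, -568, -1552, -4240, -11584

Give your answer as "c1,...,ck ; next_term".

  a_2 = 2·-4 + 2·-1 = -10
  a_3 = 2·-10 + 2·-4 = -28
  a_4 = 2·-28 + 2·-10 = -76
  a_5 = 2·-76 + 2·-28 = -208
  a_6 = 2·-208 + 2·-76 = -568
  a_7 = 2·-568 + 2·-208 = -1552
  a_8 = 2·-1552 + 2·-568 = -4240
  a_9 = 2·-4240 + 2·-1552 = -11584
  a_10 = 2·-11584 + 2·-4240 = -31648

2,2 ; -31648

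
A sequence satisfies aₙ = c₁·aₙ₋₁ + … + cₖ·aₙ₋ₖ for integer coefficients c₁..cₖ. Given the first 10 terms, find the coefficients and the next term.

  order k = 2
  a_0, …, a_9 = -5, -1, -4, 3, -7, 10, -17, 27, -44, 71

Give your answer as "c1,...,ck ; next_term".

  a_2 = -1·-1 + 1·-5 = -4
  a_3 = -1·-4 + 1·-1 = 3
  a_4 = -1·3 + 1·-4 = -7
  a_5 = -1·-7 + 1·3 = 10
  a_6 = -1·10 + 1·-7 = -17
  a_7 = -1·-17 + 1·10 = 27
  a_8 = -1·27 + 1·-17 = -44
  a_9 = -1·-44 + 1·27 = 71
  a_10 = -1·71 + 1·-44 = -115

-1,1 ; -115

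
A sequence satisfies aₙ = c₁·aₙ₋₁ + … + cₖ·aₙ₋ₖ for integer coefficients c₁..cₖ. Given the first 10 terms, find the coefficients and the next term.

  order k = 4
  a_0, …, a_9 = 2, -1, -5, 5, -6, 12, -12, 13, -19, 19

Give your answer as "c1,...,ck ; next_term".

-1,0,-1,-1 ; -20

  a_4 = -1·5 + 0·-5 + -1·-1 + -1·2 = -6
  a_5 = -1·-6 + 0·5 + -1·-5 + -1·-1 = 12
  a_6 = -1·12 + 0·-6 + -1·5 + -1·-5 = -12
  a_7 = -1·-12 + 0·12 + -1·-6 + -1·5 = 13
  a_8 = -1·13 + 0·-12 + -1·12 + -1·-6 = -19
  a_9 = -1·-19 + 0·13 + -1·-12 + -1·12 = 19
  a_10 = -1·19 + 0·-19 + -1·13 + -1·-12 = -20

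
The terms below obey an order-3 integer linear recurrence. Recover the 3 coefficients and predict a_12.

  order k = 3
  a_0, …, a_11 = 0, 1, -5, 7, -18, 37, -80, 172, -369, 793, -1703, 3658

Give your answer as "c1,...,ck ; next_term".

  a_3 = -1·-5 + 2·1 + -1·0 = 7
  a_4 = -1·7 + 2·-5 + -1·1 = -18
  a_5 = -1·-18 + 2·7 + -1·-5 = 37
  a_6 = -1·37 + 2·-18 + -1·7 = -80
  a_7 = -1·-80 + 2·37 + -1·-18 = 172
  a_8 = -1·172 + 2·-80 + -1·37 = -369
  a_9 = -1·-369 + 2·172 + -1·-80 = 793
  a_10 = -1·793 + 2·-369 + -1·172 = -1703
  a_11 = -1·-1703 + 2·793 + -1·-369 = 3658
  a_12 = -1·3658 + 2·-1703 + -1·793 = -7857

-1,2,-1 ; -7857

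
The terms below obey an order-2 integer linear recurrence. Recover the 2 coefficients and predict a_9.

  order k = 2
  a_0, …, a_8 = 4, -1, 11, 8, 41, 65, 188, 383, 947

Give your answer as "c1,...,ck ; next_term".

  a_2 = 1·-1 + 3·4 = 11
  a_3 = 1·11 + 3·-1 = 8
  a_4 = 1·8 + 3·11 = 41
  a_5 = 1·41 + 3·8 = 65
  a_6 = 1·65 + 3·41 = 188
  a_7 = 1·188 + 3·65 = 383
  a_8 = 1·383 + 3·188 = 947
  a_9 = 1·947 + 3·383 = 2096

1,3 ; 2096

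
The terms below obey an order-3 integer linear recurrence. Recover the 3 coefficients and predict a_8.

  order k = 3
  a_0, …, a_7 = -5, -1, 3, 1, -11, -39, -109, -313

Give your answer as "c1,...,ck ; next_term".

  a_3 = 4·3 + -4·-1 + 3·-5 = 1
  a_4 = 4·1 + -4·3 + 3·-1 = -11
  a_5 = 4·-11 + -4·1 + 3·3 = -39
  a_6 = 4·-39 + -4·-11 + 3·1 = -109
  a_7 = 4·-109 + -4·-39 + 3·-11 = -313
  a_8 = 4·-313 + -4·-109 + 3·-39 = -933

4,-4,3 ; -933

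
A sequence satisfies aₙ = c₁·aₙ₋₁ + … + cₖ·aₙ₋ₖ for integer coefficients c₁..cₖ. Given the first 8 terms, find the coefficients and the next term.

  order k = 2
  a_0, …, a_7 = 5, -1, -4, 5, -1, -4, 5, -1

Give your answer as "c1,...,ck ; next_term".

-1,-1 ; -4

  a_2 = -1·-1 + -1·5 = -4
  a_3 = -1·-4 + -1·-1 = 5
  a_4 = -1·5 + -1·-4 = -1
  a_5 = -1·-1 + -1·5 = -4
  a_6 = -1·-4 + -1·-1 = 5
  a_7 = -1·5 + -1·-4 = -1
  a_8 = -1·-1 + -1·5 = -4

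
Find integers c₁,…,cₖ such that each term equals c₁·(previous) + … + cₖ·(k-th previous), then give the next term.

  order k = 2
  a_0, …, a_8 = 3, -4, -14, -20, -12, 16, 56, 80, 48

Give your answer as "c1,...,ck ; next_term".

  a_2 = 2·-4 + -2·3 = -14
  a_3 = 2·-14 + -2·-4 = -20
  a_4 = 2·-20 + -2·-14 = -12
  a_5 = 2·-12 + -2·-20 = 16
  a_6 = 2·16 + -2·-12 = 56
  a_7 = 2·56 + -2·16 = 80
  a_8 = 2·80 + -2·56 = 48
  a_9 = 2·48 + -2·80 = -64

2,-2 ; -64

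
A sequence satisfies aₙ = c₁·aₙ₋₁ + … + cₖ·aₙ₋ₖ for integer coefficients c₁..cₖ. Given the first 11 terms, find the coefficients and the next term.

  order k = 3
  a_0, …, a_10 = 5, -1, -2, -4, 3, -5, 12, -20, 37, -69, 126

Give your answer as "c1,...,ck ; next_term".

  a_3 = -1·-2 + 1·-1 + -1·5 = -4
  a_4 = -1·-4 + 1·-2 + -1·-1 = 3
  a_5 = -1·3 + 1·-4 + -1·-2 = -5
  a_6 = -1·-5 + 1·3 + -1·-4 = 12
  a_7 = -1·12 + 1·-5 + -1·3 = -20
  a_8 = -1·-20 + 1·12 + -1·-5 = 37
  a_9 = -1·37 + 1·-20 + -1·12 = -69
  a_10 = -1·-69 + 1·37 + -1·-20 = 126
  a_11 = -1·126 + 1·-69 + -1·37 = -232

-1,1,-1 ; -232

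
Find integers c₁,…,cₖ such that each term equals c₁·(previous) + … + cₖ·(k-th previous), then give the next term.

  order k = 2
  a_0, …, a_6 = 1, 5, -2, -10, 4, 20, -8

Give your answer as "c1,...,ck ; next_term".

0,-2 ; -40

  a_2 = 0·5 + -2·1 = -2
  a_3 = 0·-2 + -2·5 = -10
  a_4 = 0·-10 + -2·-2 = 4
  a_5 = 0·4 + -2·-10 = 20
  a_6 = 0·20 + -2·4 = -8
  a_7 = 0·-8 + -2·20 = -40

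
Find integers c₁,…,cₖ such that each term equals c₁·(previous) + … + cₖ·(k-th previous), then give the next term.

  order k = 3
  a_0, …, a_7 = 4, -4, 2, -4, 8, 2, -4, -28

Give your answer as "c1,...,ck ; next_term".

0,-2,-3 ; 2

  a_3 = 0·2 + -2·-4 + -3·4 = -4
  a_4 = 0·-4 + -2·2 + -3·-4 = 8
  a_5 = 0·8 + -2·-4 + -3·2 = 2
  a_6 = 0·2 + -2·8 + -3·-4 = -4
  a_7 = 0·-4 + -2·2 + -3·8 = -28
  a_8 = 0·-28 + -2·-4 + -3·2 = 2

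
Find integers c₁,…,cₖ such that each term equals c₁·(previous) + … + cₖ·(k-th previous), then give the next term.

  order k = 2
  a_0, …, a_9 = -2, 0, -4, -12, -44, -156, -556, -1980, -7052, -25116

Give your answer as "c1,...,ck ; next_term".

  a_2 = 3·0 + 2·-2 = -4
  a_3 = 3·-4 + 2·0 = -12
  a_4 = 3·-12 + 2·-4 = -44
  a_5 = 3·-44 + 2·-12 = -156
  a_6 = 3·-156 + 2·-44 = -556
  a_7 = 3·-556 + 2·-156 = -1980
  a_8 = 3·-1980 + 2·-556 = -7052
  a_9 = 3·-7052 + 2·-1980 = -25116
  a_10 = 3·-25116 + 2·-7052 = -89452

3,2 ; -89452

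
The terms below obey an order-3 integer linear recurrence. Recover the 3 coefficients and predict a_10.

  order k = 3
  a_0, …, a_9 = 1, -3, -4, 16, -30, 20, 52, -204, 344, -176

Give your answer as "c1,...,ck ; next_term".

-2,-2,2 ; -744

  a_3 = -2·-4 + -2·-3 + 2·1 = 16
  a_4 = -2·16 + -2·-4 + 2·-3 = -30
  a_5 = -2·-30 + -2·16 + 2·-4 = 20
  a_6 = -2·20 + -2·-30 + 2·16 = 52
  a_7 = -2·52 + -2·20 + 2·-30 = -204
  a_8 = -2·-204 + -2·52 + 2·20 = 344
  a_9 = -2·344 + -2·-204 + 2·52 = -176
  a_10 = -2·-176 + -2·344 + 2·-204 = -744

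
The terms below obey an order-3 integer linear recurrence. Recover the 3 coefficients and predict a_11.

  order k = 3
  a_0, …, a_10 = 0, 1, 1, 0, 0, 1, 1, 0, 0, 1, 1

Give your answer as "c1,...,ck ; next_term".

  a_3 = 1·1 + -1·1 + 1·0 = 0
  a_4 = 1·0 + -1·1 + 1·1 = 0
  a_5 = 1·0 + -1·0 + 1·1 = 1
  a_6 = 1·1 + -1·0 + 1·0 = 1
  a_7 = 1·1 + -1·1 + 1·0 = 0
  a_8 = 1·0 + -1·1 + 1·1 = 0
  a_9 = 1·0 + -1·0 + 1·1 = 1
  a_10 = 1·1 + -1·0 + 1·0 = 1
  a_11 = 1·1 + -1·1 + 1·0 = 0

1,-1,1 ; 0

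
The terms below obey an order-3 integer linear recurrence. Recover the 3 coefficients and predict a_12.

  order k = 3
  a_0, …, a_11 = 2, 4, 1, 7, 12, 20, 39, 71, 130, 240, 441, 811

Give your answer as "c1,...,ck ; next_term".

1,1,1 ; 1492

  a_3 = 1·1 + 1·4 + 1·2 = 7
  a_4 = 1·7 + 1·1 + 1·4 = 12
  a_5 = 1·12 + 1·7 + 1·1 = 20
  a_6 = 1·20 + 1·12 + 1·7 = 39
  a_7 = 1·39 + 1·20 + 1·12 = 71
  a_8 = 1·71 + 1·39 + 1·20 = 130
  a_9 = 1·130 + 1·71 + 1·39 = 240
  a_10 = 1·240 + 1·130 + 1·71 = 441
  a_11 = 1·441 + 1·240 + 1·130 = 811
  a_12 = 1·811 + 1·441 + 1·240 = 1492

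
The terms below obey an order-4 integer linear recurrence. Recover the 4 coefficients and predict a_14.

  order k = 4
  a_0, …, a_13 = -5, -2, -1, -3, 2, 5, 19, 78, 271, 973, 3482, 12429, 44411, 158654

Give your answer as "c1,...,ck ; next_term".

  a_4 = 3·-3 + 2·-1 + 1·-2 + -3·-5 = 2
  a_5 = 3·2 + 2·-3 + 1·-1 + -3·-2 = 5
  a_6 = 3·5 + 2·2 + 1·-3 + -3·-1 = 19
  a_7 = 3·19 + 2·5 + 1·2 + -3·-3 = 78
  a_8 = 3·78 + 2·19 + 1·5 + -3·2 = 271
  a_9 = 3·271 + 2·78 + 1·19 + -3·5 = 973
  a_10 = 3·973 + 2·271 + 1·78 + -3·19 = 3482
  a_11 = 3·3482 + 2·973 + 1·271 + -3·78 = 12429
  a_12 = 3·12429 + 2·3482 + 1·973 + -3·271 = 44411
  a_13 = 3·44411 + 2·12429 + 1·3482 + -3·973 = 158654
  a_14 = 3·158654 + 2·44411 + 1·12429 + -3·3482 = 566767

3,2,1,-3 ; 566767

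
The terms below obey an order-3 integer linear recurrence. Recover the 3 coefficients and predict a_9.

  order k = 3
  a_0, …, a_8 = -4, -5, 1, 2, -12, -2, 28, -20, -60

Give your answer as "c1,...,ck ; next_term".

0,-2,2 ; 96

  a_3 = 0·1 + -2·-5 + 2·-4 = 2
  a_4 = 0·2 + -2·1 + 2·-5 = -12
  a_5 = 0·-12 + -2·2 + 2·1 = -2
  a_6 = 0·-2 + -2·-12 + 2·2 = 28
  a_7 = 0·28 + -2·-2 + 2·-12 = -20
  a_8 = 0·-20 + -2·28 + 2·-2 = -60
  a_9 = 0·-60 + -2·-20 + 2·28 = 96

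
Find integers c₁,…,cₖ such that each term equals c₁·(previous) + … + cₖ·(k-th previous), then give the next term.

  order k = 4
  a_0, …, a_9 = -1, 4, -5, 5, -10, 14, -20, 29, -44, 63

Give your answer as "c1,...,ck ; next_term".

0,1,-1,1 ; -93

  a_4 = 0·5 + 1·-5 + -1·4 + 1·-1 = -10
  a_5 = 0·-10 + 1·5 + -1·-5 + 1·4 = 14
  a_6 = 0·14 + 1·-10 + -1·5 + 1·-5 = -20
  a_7 = 0·-20 + 1·14 + -1·-10 + 1·5 = 29
  a_8 = 0·29 + 1·-20 + -1·14 + 1·-10 = -44
  a_9 = 0·-44 + 1·29 + -1·-20 + 1·14 = 63
  a_10 = 0·63 + 1·-44 + -1·29 + 1·-20 = -93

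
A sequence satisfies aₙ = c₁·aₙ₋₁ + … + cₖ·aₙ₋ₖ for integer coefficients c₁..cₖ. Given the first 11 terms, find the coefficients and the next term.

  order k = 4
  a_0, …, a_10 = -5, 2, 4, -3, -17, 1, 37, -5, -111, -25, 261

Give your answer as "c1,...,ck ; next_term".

  a_4 = 1·-3 + -2·4 + 2·2 + 2·-5 = -17
  a_5 = 1·-17 + -2·-3 + 2·4 + 2·2 = 1
  a_6 = 1·1 + -2·-17 + 2·-3 + 2·4 = 37
  a_7 = 1·37 + -2·1 + 2·-17 + 2·-3 = -5
  a_8 = 1·-5 + -2·37 + 2·1 + 2·-17 = -111
  a_9 = 1·-111 + -2·-5 + 2·37 + 2·1 = -25
  a_10 = 1·-25 + -2·-111 + 2·-5 + 2·37 = 261
  a_11 = 1·261 + -2·-25 + 2·-111 + 2·-5 = 79

1,-2,2,2 ; 79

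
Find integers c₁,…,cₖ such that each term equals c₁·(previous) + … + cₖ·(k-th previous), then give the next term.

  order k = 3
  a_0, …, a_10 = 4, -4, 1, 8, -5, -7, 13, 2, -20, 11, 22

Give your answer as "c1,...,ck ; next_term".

0,-1,1 ; -31

  a_3 = 0·1 + -1·-4 + 1·4 = 8
  a_4 = 0·8 + -1·1 + 1·-4 = -5
  a_5 = 0·-5 + -1·8 + 1·1 = -7
  a_6 = 0·-7 + -1·-5 + 1·8 = 13
  a_7 = 0·13 + -1·-7 + 1·-5 = 2
  a_8 = 0·2 + -1·13 + 1·-7 = -20
  a_9 = 0·-20 + -1·2 + 1·13 = 11
  a_10 = 0·11 + -1·-20 + 1·2 = 22
  a_11 = 0·22 + -1·11 + 1·-20 = -31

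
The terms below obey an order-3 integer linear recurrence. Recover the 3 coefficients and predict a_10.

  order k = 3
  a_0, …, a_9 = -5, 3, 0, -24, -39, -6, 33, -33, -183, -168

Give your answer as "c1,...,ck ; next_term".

  a_3 = 2·0 + -3·3 + 3·-5 = -24
  a_4 = 2·-24 + -3·0 + 3·3 = -39
  a_5 = 2·-39 + -3·-24 + 3·0 = -6
  a_6 = 2·-6 + -3·-39 + 3·-24 = 33
  a_7 = 2·33 + -3·-6 + 3·-39 = -33
  a_8 = 2·-33 + -3·33 + 3·-6 = -183
  a_9 = 2·-183 + -3·-33 + 3·33 = -168
  a_10 = 2·-168 + -3·-183 + 3·-33 = 114

2,-3,3 ; 114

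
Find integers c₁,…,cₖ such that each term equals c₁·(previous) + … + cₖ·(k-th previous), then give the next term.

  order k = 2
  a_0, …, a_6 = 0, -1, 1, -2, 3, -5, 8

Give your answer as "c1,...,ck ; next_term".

-1,1 ; -13

  a_2 = -1·-1 + 1·0 = 1
  a_3 = -1·1 + 1·-1 = -2
  a_4 = -1·-2 + 1·1 = 3
  a_5 = -1·3 + 1·-2 = -5
  a_6 = -1·-5 + 1·3 = 8
  a_7 = -1·8 + 1·-5 = -13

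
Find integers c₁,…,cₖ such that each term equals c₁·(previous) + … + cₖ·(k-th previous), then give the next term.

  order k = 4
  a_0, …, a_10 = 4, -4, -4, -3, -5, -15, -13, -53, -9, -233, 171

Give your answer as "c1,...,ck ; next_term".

  a_4 = -1·-3 + 4·-4 + 0·-4 + 2·4 = -5
  a_5 = -1·-5 + 4·-3 + 0·-4 + 2·-4 = -15
  a_6 = -1·-15 + 4·-5 + 0·-3 + 2·-4 = -13
  a_7 = -1·-13 + 4·-15 + 0·-5 + 2·-3 = -53
  a_8 = -1·-53 + 4·-13 + 0·-15 + 2·-5 = -9
  a_9 = -1·-9 + 4·-53 + 0·-13 + 2·-15 = -233
  a_10 = -1·-233 + 4·-9 + 0·-53 + 2·-13 = 171
  a_11 = -1·171 + 4·-233 + 0·-9 + 2·-53 = -1209

-1,4,0,2 ; -1209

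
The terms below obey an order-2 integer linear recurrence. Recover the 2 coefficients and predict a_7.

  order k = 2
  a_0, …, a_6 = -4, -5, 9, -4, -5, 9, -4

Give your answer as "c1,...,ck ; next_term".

-1,-1 ; -5

  a_2 = -1·-5 + -1·-4 = 9
  a_3 = -1·9 + -1·-5 = -4
  a_4 = -1·-4 + -1·9 = -5
  a_5 = -1·-5 + -1·-4 = 9
  a_6 = -1·9 + -1·-5 = -4
  a_7 = -1·-4 + -1·9 = -5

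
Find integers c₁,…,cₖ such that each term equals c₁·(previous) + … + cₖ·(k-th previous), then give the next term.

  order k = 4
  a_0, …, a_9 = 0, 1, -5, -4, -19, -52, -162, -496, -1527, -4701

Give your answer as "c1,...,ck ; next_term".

3,1,-2,-1 ; -14476

  a_4 = 3·-4 + 1·-5 + -2·1 + -1·0 = -19
  a_5 = 3·-19 + 1·-4 + -2·-5 + -1·1 = -52
  a_6 = 3·-52 + 1·-19 + -2·-4 + -1·-5 = -162
  a_7 = 3·-162 + 1·-52 + -2·-19 + -1·-4 = -496
  a_8 = 3·-496 + 1·-162 + -2·-52 + -1·-19 = -1527
  a_9 = 3·-1527 + 1·-496 + -2·-162 + -1·-52 = -4701
  a_10 = 3·-4701 + 1·-1527 + -2·-496 + -1·-162 = -14476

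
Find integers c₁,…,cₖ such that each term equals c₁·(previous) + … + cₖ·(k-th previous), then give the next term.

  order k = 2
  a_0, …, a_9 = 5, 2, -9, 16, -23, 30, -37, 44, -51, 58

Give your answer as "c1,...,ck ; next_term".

-2,-1 ; -65

  a_2 = -2·2 + -1·5 = -9
  a_3 = -2·-9 + -1·2 = 16
  a_4 = -2·16 + -1·-9 = -23
  a_5 = -2·-23 + -1·16 = 30
  a_6 = -2·30 + -1·-23 = -37
  a_7 = -2·-37 + -1·30 = 44
  a_8 = -2·44 + -1·-37 = -51
  a_9 = -2·-51 + -1·44 = 58
  a_10 = -2·58 + -1·-51 = -65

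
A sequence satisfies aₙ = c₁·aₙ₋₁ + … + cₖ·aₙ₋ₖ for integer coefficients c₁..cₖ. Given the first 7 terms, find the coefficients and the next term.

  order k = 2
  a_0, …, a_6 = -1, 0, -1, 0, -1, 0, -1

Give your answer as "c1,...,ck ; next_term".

  a_2 = 0·0 + 1·-1 = -1
  a_3 = 0·-1 + 1·0 = 0
  a_4 = 0·0 + 1·-1 = -1
  a_5 = 0·-1 + 1·0 = 0
  a_6 = 0·0 + 1·-1 = -1
  a_7 = 0·-1 + 1·0 = 0

0,1 ; 0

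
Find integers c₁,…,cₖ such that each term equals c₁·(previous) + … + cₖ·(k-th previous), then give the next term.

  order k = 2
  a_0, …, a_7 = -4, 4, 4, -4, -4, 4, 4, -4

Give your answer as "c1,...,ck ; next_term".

0,-1 ; -4

  a_2 = 0·4 + -1·-4 = 4
  a_3 = 0·4 + -1·4 = -4
  a_4 = 0·-4 + -1·4 = -4
  a_5 = 0·-4 + -1·-4 = 4
  a_6 = 0·4 + -1·-4 = 4
  a_7 = 0·4 + -1·4 = -4
  a_8 = 0·-4 + -1·4 = -4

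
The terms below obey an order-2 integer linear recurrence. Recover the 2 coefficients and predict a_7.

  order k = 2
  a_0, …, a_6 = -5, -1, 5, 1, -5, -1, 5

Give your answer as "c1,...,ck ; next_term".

  a_2 = 0·-1 + -1·-5 = 5
  a_3 = 0·5 + -1·-1 = 1
  a_4 = 0·1 + -1·5 = -5
  a_5 = 0·-5 + -1·1 = -1
  a_6 = 0·-1 + -1·-5 = 5
  a_7 = 0·5 + -1·-1 = 1

0,-1 ; 1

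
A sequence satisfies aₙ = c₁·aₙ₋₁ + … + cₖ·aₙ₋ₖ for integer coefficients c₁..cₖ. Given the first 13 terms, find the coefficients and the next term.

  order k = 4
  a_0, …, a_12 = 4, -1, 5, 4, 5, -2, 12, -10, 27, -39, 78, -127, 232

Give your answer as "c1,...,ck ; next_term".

  a_4 = -1·4 + 1·5 + 0·-1 + 1·4 = 5
  a_5 = -1·5 + 1·4 + 0·5 + 1·-1 = -2
  a_6 = -1·-2 + 1·5 + 0·4 + 1·5 = 12
  a_7 = -1·12 + 1·-2 + 0·5 + 1·4 = -10
  a_8 = -1·-10 + 1·12 + 0·-2 + 1·5 = 27
  a_9 = -1·27 + 1·-10 + 0·12 + 1·-2 = -39
  a_10 = -1·-39 + 1·27 + 0·-10 + 1·12 = 78
  a_11 = -1·78 + 1·-39 + 0·27 + 1·-10 = -127
  a_12 = -1·-127 + 1·78 + 0·-39 + 1·27 = 232
  a_13 = -1·232 + 1·-127 + 0·78 + 1·-39 = -398

-1,1,0,1 ; -398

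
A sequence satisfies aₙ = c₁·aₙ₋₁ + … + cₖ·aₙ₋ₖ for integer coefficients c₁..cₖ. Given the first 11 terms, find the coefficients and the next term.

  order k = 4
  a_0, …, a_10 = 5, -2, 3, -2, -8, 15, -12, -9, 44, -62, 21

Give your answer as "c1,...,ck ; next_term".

-1,-1,1,-1 ; 94

  a_4 = -1·-2 + -1·3 + 1·-2 + -1·5 = -8
  a_5 = -1·-8 + -1·-2 + 1·3 + -1·-2 = 15
  a_6 = -1·15 + -1·-8 + 1·-2 + -1·3 = -12
  a_7 = -1·-12 + -1·15 + 1·-8 + -1·-2 = -9
  a_8 = -1·-9 + -1·-12 + 1·15 + -1·-8 = 44
  a_9 = -1·44 + -1·-9 + 1·-12 + -1·15 = -62
  a_10 = -1·-62 + -1·44 + 1·-9 + -1·-12 = 21
  a_11 = -1·21 + -1·-62 + 1·44 + -1·-9 = 94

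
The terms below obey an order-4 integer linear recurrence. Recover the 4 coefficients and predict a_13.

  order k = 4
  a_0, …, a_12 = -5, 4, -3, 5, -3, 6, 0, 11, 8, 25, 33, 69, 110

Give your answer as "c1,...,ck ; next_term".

  a_4 = 1·5 + 1·-3 + 0·4 + 1·-5 = -3
  a_5 = 1·-3 + 1·5 + 0·-3 + 1·4 = 6
  a_6 = 1·6 + 1·-3 + 0·5 + 1·-3 = 0
  a_7 = 1·0 + 1·6 + 0·-3 + 1·5 = 11
  a_8 = 1·11 + 1·0 + 0·6 + 1·-3 = 8
  a_9 = 1·8 + 1·11 + 0·0 + 1·6 = 25
  a_10 = 1·25 + 1·8 + 0·11 + 1·0 = 33
  a_11 = 1·33 + 1·25 + 0·8 + 1·11 = 69
  a_12 = 1·69 + 1·33 + 0·25 + 1·8 = 110
  a_13 = 1·110 + 1·69 + 0·33 + 1·25 = 204

1,1,0,1 ; 204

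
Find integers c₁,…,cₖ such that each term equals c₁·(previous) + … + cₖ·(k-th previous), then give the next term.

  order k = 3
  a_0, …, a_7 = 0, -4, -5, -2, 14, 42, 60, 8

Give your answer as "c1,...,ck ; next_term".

2,-2,-2 ; -188

  a_3 = 2·-5 + -2·-4 + -2·0 = -2
  a_4 = 2·-2 + -2·-5 + -2·-4 = 14
  a_5 = 2·14 + -2·-2 + -2·-5 = 42
  a_6 = 2·42 + -2·14 + -2·-2 = 60
  a_7 = 2·60 + -2·42 + -2·14 = 8
  a_8 = 2·8 + -2·60 + -2·42 = -188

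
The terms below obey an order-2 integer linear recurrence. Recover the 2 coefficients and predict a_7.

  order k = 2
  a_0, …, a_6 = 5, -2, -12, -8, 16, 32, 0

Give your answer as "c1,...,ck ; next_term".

  a_2 = 1·-2 + -2·5 = -12
  a_3 = 1·-12 + -2·-2 = -8
  a_4 = 1·-8 + -2·-12 = 16
  a_5 = 1·16 + -2·-8 = 32
  a_6 = 1·32 + -2·16 = 0
  a_7 = 1·0 + -2·32 = -64

1,-2 ; -64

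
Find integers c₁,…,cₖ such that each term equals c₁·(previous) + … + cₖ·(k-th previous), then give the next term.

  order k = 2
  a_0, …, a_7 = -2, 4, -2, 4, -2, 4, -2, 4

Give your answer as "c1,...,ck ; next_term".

0,1 ; -2

  a_2 = 0·4 + 1·-2 = -2
  a_3 = 0·-2 + 1·4 = 4
  a_4 = 0·4 + 1·-2 = -2
  a_5 = 0·-2 + 1·4 = 4
  a_6 = 0·4 + 1·-2 = -2
  a_7 = 0·-2 + 1·4 = 4
  a_8 = 0·4 + 1·-2 = -2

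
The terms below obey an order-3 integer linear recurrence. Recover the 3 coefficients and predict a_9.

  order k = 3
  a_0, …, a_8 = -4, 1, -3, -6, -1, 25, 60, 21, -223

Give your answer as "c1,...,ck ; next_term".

2,-4,-1 ; -590

  a_3 = 2·-3 + -4·1 + -1·-4 = -6
  a_4 = 2·-6 + -4·-3 + -1·1 = -1
  a_5 = 2·-1 + -4·-6 + -1·-3 = 25
  a_6 = 2·25 + -4·-1 + -1·-6 = 60
  a_7 = 2·60 + -4·25 + -1·-1 = 21
  a_8 = 2·21 + -4·60 + -1·25 = -223
  a_9 = 2·-223 + -4·21 + -1·60 = -590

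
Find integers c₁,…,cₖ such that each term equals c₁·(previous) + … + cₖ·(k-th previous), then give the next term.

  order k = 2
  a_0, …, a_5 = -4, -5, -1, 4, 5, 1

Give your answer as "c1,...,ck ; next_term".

1,-1 ; -4

  a_2 = 1·-5 + -1·-4 = -1
  a_3 = 1·-1 + -1·-5 = 4
  a_4 = 1·4 + -1·-1 = 5
  a_5 = 1·5 + -1·4 = 1
  a_6 = 1·1 + -1·5 = -4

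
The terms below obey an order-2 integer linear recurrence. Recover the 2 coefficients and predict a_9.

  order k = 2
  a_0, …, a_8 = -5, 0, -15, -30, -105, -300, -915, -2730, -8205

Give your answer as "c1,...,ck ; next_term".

2,3 ; -24600

  a_2 = 2·0 + 3·-5 = -15
  a_3 = 2·-15 + 3·0 = -30
  a_4 = 2·-30 + 3·-15 = -105
  a_5 = 2·-105 + 3·-30 = -300
  a_6 = 2·-300 + 3·-105 = -915
  a_7 = 2·-915 + 3·-300 = -2730
  a_8 = 2·-2730 + 3·-915 = -8205
  a_9 = 2·-8205 + 3·-2730 = -24600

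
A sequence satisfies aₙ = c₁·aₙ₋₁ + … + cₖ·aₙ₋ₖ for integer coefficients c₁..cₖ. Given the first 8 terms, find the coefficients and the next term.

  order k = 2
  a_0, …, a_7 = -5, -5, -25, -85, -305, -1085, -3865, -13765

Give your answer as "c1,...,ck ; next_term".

3,2 ; -49025

  a_2 = 3·-5 + 2·-5 = -25
  a_3 = 3·-25 + 2·-5 = -85
  a_4 = 3·-85 + 2·-25 = -305
  a_5 = 3·-305 + 2·-85 = -1085
  a_6 = 3·-1085 + 2·-305 = -3865
  a_7 = 3·-3865 + 2·-1085 = -13765
  a_8 = 3·-13765 + 2·-3865 = -49025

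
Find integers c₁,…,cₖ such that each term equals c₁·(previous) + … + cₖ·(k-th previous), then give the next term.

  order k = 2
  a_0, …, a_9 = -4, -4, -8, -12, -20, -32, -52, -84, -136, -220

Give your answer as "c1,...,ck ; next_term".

  a_2 = 1·-4 + 1·-4 = -8
  a_3 = 1·-8 + 1·-4 = -12
  a_4 = 1·-12 + 1·-8 = -20
  a_5 = 1·-20 + 1·-12 = -32
  a_6 = 1·-32 + 1·-20 = -52
  a_7 = 1·-52 + 1·-32 = -84
  a_8 = 1·-84 + 1·-52 = -136
  a_9 = 1·-136 + 1·-84 = -220
  a_10 = 1·-220 + 1·-136 = -356

1,1 ; -356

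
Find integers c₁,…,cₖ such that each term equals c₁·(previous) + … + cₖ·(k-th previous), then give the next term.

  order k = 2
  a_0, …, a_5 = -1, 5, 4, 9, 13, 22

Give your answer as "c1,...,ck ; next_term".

  a_2 = 1·5 + 1·-1 = 4
  a_3 = 1·4 + 1·5 = 9
  a_4 = 1·9 + 1·4 = 13
  a_5 = 1·13 + 1·9 = 22
  a_6 = 1·22 + 1·13 = 35

1,1 ; 35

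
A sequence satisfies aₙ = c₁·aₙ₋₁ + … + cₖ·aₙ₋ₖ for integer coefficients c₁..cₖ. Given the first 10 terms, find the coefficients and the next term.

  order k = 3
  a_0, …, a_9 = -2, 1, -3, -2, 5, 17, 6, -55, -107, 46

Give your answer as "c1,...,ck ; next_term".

  a_3 = 1·-3 + -3·1 + -2·-2 = -2
  a_4 = 1·-2 + -3·-3 + -2·1 = 5
  a_5 = 1·5 + -3·-2 + -2·-3 = 17
  a_6 = 1·17 + -3·5 + -2·-2 = 6
  a_7 = 1·6 + -3·17 + -2·5 = -55
  a_8 = 1·-55 + -3·6 + -2·17 = -107
  a_9 = 1·-107 + -3·-55 + -2·6 = 46
  a_10 = 1·46 + -3·-107 + -2·-55 = 477

1,-3,-2 ; 477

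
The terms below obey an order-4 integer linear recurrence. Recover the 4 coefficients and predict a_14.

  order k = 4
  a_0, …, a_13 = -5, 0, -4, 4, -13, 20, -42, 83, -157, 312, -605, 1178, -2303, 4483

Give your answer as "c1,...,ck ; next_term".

  a_4 = 0·4 + 2·-4 + -3·0 + 1·-5 = -13
  a_5 = 0·-13 + 2·4 + -3·-4 + 1·0 = 20
  a_6 = 0·20 + 2·-13 + -3·4 + 1·-4 = -42
  a_7 = 0·-42 + 2·20 + -3·-13 + 1·4 = 83
  a_8 = 0·83 + 2·-42 + -3·20 + 1·-13 = -157
  a_9 = 0·-157 + 2·83 + -3·-42 + 1·20 = 312
  a_10 = 0·312 + 2·-157 + -3·83 + 1·-42 = -605
  a_11 = 0·-605 + 2·312 + -3·-157 + 1·83 = 1178
  a_12 = 0·1178 + 2·-605 + -3·312 + 1·-157 = -2303
  a_13 = 0·-2303 + 2·1178 + -3·-605 + 1·312 = 4483
  a_14 = 0·4483 + 2·-2303 + -3·1178 + 1·-605 = -8745

0,2,-3,1 ; -8745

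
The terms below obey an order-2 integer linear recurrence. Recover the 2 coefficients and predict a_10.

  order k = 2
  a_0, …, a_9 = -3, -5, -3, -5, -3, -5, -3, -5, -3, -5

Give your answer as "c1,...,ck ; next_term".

0,1 ; -3

  a_2 = 0·-5 + 1·-3 = -3
  a_3 = 0·-3 + 1·-5 = -5
  a_4 = 0·-5 + 1·-3 = -3
  a_5 = 0·-3 + 1·-5 = -5
  a_6 = 0·-5 + 1·-3 = -3
  a_7 = 0·-3 + 1·-5 = -5
  a_8 = 0·-5 + 1·-3 = -3
  a_9 = 0·-3 + 1·-5 = -5
  a_10 = 0·-5 + 1·-3 = -3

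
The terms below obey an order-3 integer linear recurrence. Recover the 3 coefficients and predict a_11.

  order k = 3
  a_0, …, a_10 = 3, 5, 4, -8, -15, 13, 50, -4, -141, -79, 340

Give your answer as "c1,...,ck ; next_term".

  a_3 = 1·4 + -3·5 + 1·3 = -8
  a_4 = 1·-8 + -3·4 + 1·5 = -15
  a_5 = 1·-15 + -3·-8 + 1·4 = 13
  a_6 = 1·13 + -3·-15 + 1·-8 = 50
  a_7 = 1·50 + -3·13 + 1·-15 = -4
  a_8 = 1·-4 + -3·50 + 1·13 = -141
  a_9 = 1·-141 + -3·-4 + 1·50 = -79
  a_10 = 1·-79 + -3·-141 + 1·-4 = 340
  a_11 = 1·340 + -3·-79 + 1·-141 = 436

1,-3,1 ; 436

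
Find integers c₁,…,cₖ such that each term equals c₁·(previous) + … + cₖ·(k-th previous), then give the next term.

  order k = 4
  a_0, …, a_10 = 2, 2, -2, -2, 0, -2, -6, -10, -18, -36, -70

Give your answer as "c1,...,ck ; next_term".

  a_4 = 1·-2 + 1·-2 + 1·2 + 1·2 = 0
  a_5 = 1·0 + 1·-2 + 1·-2 + 1·2 = -2
  a_6 = 1·-2 + 1·0 + 1·-2 + 1·-2 = -6
  a_7 = 1·-6 + 1·-2 + 1·0 + 1·-2 = -10
  a_8 = 1·-10 + 1·-6 + 1·-2 + 1·0 = -18
  a_9 = 1·-18 + 1·-10 + 1·-6 + 1·-2 = -36
  a_10 = 1·-36 + 1·-18 + 1·-10 + 1·-6 = -70
  a_11 = 1·-70 + 1·-36 + 1·-18 + 1·-10 = -134

1,1,1,1 ; -134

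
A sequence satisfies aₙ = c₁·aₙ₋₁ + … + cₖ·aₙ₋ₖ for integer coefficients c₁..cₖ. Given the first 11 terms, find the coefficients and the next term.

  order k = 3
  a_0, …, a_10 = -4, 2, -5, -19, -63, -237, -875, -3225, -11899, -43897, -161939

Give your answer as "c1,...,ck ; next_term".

3,2,2 ; -597409

  a_3 = 3·-5 + 2·2 + 2·-4 = -19
  a_4 = 3·-19 + 2·-5 + 2·2 = -63
  a_5 = 3·-63 + 2·-19 + 2·-5 = -237
  a_6 = 3·-237 + 2·-63 + 2·-19 = -875
  a_7 = 3·-875 + 2·-237 + 2·-63 = -3225
  a_8 = 3·-3225 + 2·-875 + 2·-237 = -11899
  a_9 = 3·-11899 + 2·-3225 + 2·-875 = -43897
  a_10 = 3·-43897 + 2·-11899 + 2·-3225 = -161939
  a_11 = 3·-161939 + 2·-43897 + 2·-11899 = -597409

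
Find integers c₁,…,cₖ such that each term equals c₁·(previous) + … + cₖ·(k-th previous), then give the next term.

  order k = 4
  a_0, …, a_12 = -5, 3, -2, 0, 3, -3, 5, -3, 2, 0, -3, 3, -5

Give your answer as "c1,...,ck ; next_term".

0,1,0,-1 ; 3

  a_4 = 0·0 + 1·-2 + 0·3 + -1·-5 = 3
  a_5 = 0·3 + 1·0 + 0·-2 + -1·3 = -3
  a_6 = 0·-3 + 1·3 + 0·0 + -1·-2 = 5
  a_7 = 0·5 + 1·-3 + 0·3 + -1·0 = -3
  a_8 = 0·-3 + 1·5 + 0·-3 + -1·3 = 2
  a_9 = 0·2 + 1·-3 + 0·5 + -1·-3 = 0
  a_10 = 0·0 + 1·2 + 0·-3 + -1·5 = -3
  a_11 = 0·-3 + 1·0 + 0·2 + -1·-3 = 3
  a_12 = 0·3 + 1·-3 + 0·0 + -1·2 = -5
  a_13 = 0·-5 + 1·3 + 0·-3 + -1·0 = 3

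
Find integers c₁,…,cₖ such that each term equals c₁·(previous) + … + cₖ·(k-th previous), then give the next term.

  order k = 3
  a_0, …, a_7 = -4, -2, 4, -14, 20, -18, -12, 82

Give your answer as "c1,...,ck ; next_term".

  a_3 = -2·4 + -1·-2 + 2·-4 = -14
  a_4 = -2·-14 + -1·4 + 2·-2 = 20
  a_5 = -2·20 + -1·-14 + 2·4 = -18
  a_6 = -2·-18 + -1·20 + 2·-14 = -12
  a_7 = -2·-12 + -1·-18 + 2·20 = 82
  a_8 = -2·82 + -1·-12 + 2·-18 = -188

-2,-1,2 ; -188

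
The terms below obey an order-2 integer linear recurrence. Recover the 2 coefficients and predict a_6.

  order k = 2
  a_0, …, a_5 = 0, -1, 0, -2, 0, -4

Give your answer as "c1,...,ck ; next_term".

  a_2 = 0·-1 + 2·0 = 0
  a_3 = 0·0 + 2·-1 = -2
  a_4 = 0·-2 + 2·0 = 0
  a_5 = 0·0 + 2·-2 = -4
  a_6 = 0·-4 + 2·0 = 0

0,2 ; 0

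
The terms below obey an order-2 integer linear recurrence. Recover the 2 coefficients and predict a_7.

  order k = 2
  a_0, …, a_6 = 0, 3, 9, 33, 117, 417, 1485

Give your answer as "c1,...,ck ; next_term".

3,2 ; 5289

  a_2 = 3·3 + 2·0 = 9
  a_3 = 3·9 + 2·3 = 33
  a_4 = 3·33 + 2·9 = 117
  a_5 = 3·117 + 2·33 = 417
  a_6 = 3·417 + 2·117 = 1485
  a_7 = 3·1485 + 2·417 = 5289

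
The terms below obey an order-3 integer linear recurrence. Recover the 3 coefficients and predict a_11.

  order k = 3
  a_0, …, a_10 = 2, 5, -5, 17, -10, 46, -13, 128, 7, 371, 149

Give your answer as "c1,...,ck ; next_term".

  a_3 = 0·-5 + 3·5 + 1·2 = 17
  a_4 = 0·17 + 3·-5 + 1·5 = -10
  a_5 = 0·-10 + 3·17 + 1·-5 = 46
  a_6 = 0·46 + 3·-10 + 1·17 = -13
  a_7 = 0·-13 + 3·46 + 1·-10 = 128
  a_8 = 0·128 + 3·-13 + 1·46 = 7
  a_9 = 0·7 + 3·128 + 1·-13 = 371
  a_10 = 0·371 + 3·7 + 1·128 = 149
  a_11 = 0·149 + 3·371 + 1·7 = 1120

0,3,1 ; 1120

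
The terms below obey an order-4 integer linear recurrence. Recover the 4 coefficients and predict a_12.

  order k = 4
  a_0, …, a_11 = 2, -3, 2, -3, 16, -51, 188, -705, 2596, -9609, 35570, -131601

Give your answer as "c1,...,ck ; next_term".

  a_4 = -3·-3 + 2·2 + -3·-3 + -3·2 = 16
  a_5 = -3·16 + 2·-3 + -3·2 + -3·-3 = -51
  a_6 = -3·-51 + 2·16 + -3·-3 + -3·2 = 188
  a_7 = -3·188 + 2·-51 + -3·16 + -3·-3 = -705
  a_8 = -3·-705 + 2·188 + -3·-51 + -3·16 = 2596
  a_9 = -3·2596 + 2·-705 + -3·188 + -3·-51 = -9609
  a_10 = -3·-9609 + 2·2596 + -3·-705 + -3·188 = 35570
  a_11 = -3·35570 + 2·-9609 + -3·2596 + -3·-705 = -131601
  a_12 = -3·-131601 + 2·35570 + -3·-9609 + -3·2596 = 486982

-3,2,-3,-3 ; 486982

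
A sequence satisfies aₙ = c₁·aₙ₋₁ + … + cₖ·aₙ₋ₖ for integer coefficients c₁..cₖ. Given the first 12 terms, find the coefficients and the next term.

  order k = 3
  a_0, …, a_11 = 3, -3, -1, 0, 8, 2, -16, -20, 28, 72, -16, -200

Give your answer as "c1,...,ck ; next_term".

  a_3 = 0·-1 + -2·-3 + -2·3 = 0
  a_4 = 0·0 + -2·-1 + -2·-3 = 8
  a_5 = 0·8 + -2·0 + -2·-1 = 2
  a_6 = 0·2 + -2·8 + -2·0 = -16
  a_7 = 0·-16 + -2·2 + -2·8 = -20
  a_8 = 0·-20 + -2·-16 + -2·2 = 28
  a_9 = 0·28 + -2·-20 + -2·-16 = 72
  a_10 = 0·72 + -2·28 + -2·-20 = -16
  a_11 = 0·-16 + -2·72 + -2·28 = -200
  a_12 = 0·-200 + -2·-16 + -2·72 = -112

0,-2,-2 ; -112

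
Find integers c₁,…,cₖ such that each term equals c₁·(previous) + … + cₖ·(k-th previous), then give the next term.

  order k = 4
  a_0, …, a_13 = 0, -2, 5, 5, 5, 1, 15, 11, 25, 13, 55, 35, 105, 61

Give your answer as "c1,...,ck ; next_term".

0,1,0,2 ; 215

  a_4 = 0·5 + 1·5 + 0·-2 + 2·0 = 5
  a_5 = 0·5 + 1·5 + 0·5 + 2·-2 = 1
  a_6 = 0·1 + 1·5 + 0·5 + 2·5 = 15
  a_7 = 0·15 + 1·1 + 0·5 + 2·5 = 11
  a_8 = 0·11 + 1·15 + 0·1 + 2·5 = 25
  a_9 = 0·25 + 1·11 + 0·15 + 2·1 = 13
  a_10 = 0·13 + 1·25 + 0·11 + 2·15 = 55
  a_11 = 0·55 + 1·13 + 0·25 + 2·11 = 35
  a_12 = 0·35 + 1·55 + 0·13 + 2·25 = 105
  a_13 = 0·105 + 1·35 + 0·55 + 2·13 = 61
  a_14 = 0·61 + 1·105 + 0·35 + 2·55 = 215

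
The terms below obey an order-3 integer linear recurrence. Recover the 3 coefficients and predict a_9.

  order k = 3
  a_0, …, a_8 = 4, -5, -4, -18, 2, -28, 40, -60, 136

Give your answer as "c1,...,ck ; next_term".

  a_3 = 0·-4 + 2·-5 + -2·4 = -18
  a_4 = 0·-18 + 2·-4 + -2·-5 = 2
  a_5 = 0·2 + 2·-18 + -2·-4 = -28
  a_6 = 0·-28 + 2·2 + -2·-18 = 40
  a_7 = 0·40 + 2·-28 + -2·2 = -60
  a_8 = 0·-60 + 2·40 + -2·-28 = 136
  a_9 = 0·136 + 2·-60 + -2·40 = -200

0,2,-2 ; -200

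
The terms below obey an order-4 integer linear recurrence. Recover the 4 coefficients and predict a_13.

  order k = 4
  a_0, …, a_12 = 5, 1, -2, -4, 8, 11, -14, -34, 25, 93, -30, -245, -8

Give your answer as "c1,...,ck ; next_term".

  a_4 = 0·-4 + -2·-2 + -1·1 + 1·5 = 8
  a_5 = 0·8 + -2·-4 + -1·-2 + 1·1 = 11
  a_6 = 0·11 + -2·8 + -1·-4 + 1·-2 = -14
  a_7 = 0·-14 + -2·11 + -1·8 + 1·-4 = -34
  a_8 = 0·-34 + -2·-14 + -1·11 + 1·8 = 25
  a_9 = 0·25 + -2·-34 + -1·-14 + 1·11 = 93
  a_10 = 0·93 + -2·25 + -1·-34 + 1·-14 = -30
  a_11 = 0·-30 + -2·93 + -1·25 + 1·-34 = -245
  a_12 = 0·-245 + -2·-30 + -1·93 + 1·25 = -8
  a_13 = 0·-8 + -2·-245 + -1·-30 + 1·93 = 613

0,-2,-1,1 ; 613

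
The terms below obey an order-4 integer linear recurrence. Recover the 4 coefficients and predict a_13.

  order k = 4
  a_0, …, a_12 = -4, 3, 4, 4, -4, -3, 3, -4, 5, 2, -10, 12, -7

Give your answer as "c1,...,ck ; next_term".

  a_4 = -1·4 + -1·4 + 0·3 + -1·-4 = -4
  a_5 = -1·-4 + -1·4 + 0·4 + -1·3 = -3
  a_6 = -1·-3 + -1·-4 + 0·4 + -1·4 = 3
  a_7 = -1·3 + -1·-3 + 0·-4 + -1·4 = -4
  a_8 = -1·-4 + -1·3 + 0·-3 + -1·-4 = 5
  a_9 = -1·5 + -1·-4 + 0·3 + -1·-3 = 2
  a_10 = -1·2 + -1·5 + 0·-4 + -1·3 = -10
  a_11 = -1·-10 + -1·2 + 0·5 + -1·-4 = 12
  a_12 = -1·12 + -1·-10 + 0·2 + -1·5 = -7
  a_13 = -1·-7 + -1·12 + 0·-10 + -1·2 = -7

-1,-1,0,-1 ; -7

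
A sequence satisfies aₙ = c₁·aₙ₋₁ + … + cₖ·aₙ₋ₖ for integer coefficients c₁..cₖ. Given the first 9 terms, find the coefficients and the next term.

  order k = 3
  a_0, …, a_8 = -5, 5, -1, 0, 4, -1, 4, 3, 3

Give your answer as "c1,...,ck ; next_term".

  a_3 = 0·-1 + 1·5 + 1·-5 = 0
  a_4 = 0·0 + 1·-1 + 1·5 = 4
  a_5 = 0·4 + 1·0 + 1·-1 = -1
  a_6 = 0·-1 + 1·4 + 1·0 = 4
  a_7 = 0·4 + 1·-1 + 1·4 = 3
  a_8 = 0·3 + 1·4 + 1·-1 = 3
  a_9 = 0·3 + 1·3 + 1·4 = 7

0,1,1 ; 7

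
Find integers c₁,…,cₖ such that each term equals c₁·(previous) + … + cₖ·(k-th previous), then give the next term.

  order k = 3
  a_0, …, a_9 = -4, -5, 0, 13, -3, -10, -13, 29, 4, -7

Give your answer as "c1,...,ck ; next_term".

  a_3 = -1·0 + -1·-5 + -2·-4 = 13
  a_4 = -1·13 + -1·0 + -2·-5 = -3
  a_5 = -1·-3 + -1·13 + -2·0 = -10
  a_6 = -1·-10 + -1·-3 + -2·13 = -13
  a_7 = -1·-13 + -1·-10 + -2·-3 = 29
  a_8 = -1·29 + -1·-13 + -2·-10 = 4
  a_9 = -1·4 + -1·29 + -2·-13 = -7
  a_10 = -1·-7 + -1·4 + -2·29 = -55

-1,-1,-2 ; -55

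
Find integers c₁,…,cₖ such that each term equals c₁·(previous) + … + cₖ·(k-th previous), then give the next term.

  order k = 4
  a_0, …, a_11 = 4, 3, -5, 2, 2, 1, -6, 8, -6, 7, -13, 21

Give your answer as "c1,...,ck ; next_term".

-1,0,0,1 ; -27

  a_4 = -1·2 + 0·-5 + 0·3 + 1·4 = 2
  a_5 = -1·2 + 0·2 + 0·-5 + 1·3 = 1
  a_6 = -1·1 + 0·2 + 0·2 + 1·-5 = -6
  a_7 = -1·-6 + 0·1 + 0·2 + 1·2 = 8
  a_8 = -1·8 + 0·-6 + 0·1 + 1·2 = -6
  a_9 = -1·-6 + 0·8 + 0·-6 + 1·1 = 7
  a_10 = -1·7 + 0·-6 + 0·8 + 1·-6 = -13
  a_11 = -1·-13 + 0·7 + 0·-6 + 1·8 = 21
  a_12 = -1·21 + 0·-13 + 0·7 + 1·-6 = -27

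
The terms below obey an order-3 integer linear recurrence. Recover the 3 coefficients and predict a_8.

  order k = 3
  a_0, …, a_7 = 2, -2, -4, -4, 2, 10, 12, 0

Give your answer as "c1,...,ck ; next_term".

1,-1,-1 ; -22

  a_3 = 1·-4 + -1·-2 + -1·2 = -4
  a_4 = 1·-4 + -1·-4 + -1·-2 = 2
  a_5 = 1·2 + -1·-4 + -1·-4 = 10
  a_6 = 1·10 + -1·2 + -1·-4 = 12
  a_7 = 1·12 + -1·10 + -1·2 = 0
  a_8 = 1·0 + -1·12 + -1·10 = -22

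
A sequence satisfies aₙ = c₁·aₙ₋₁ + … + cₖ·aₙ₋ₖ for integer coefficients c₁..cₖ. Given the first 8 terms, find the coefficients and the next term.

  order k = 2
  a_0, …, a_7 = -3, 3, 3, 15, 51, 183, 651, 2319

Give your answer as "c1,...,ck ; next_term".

3,2 ; 8259

  a_2 = 3·3 + 2·-3 = 3
  a_3 = 3·3 + 2·3 = 15
  a_4 = 3·15 + 2·3 = 51
  a_5 = 3·51 + 2·15 = 183
  a_6 = 3·183 + 2·51 = 651
  a_7 = 3·651 + 2·183 = 2319
  a_8 = 3·2319 + 2·651 = 8259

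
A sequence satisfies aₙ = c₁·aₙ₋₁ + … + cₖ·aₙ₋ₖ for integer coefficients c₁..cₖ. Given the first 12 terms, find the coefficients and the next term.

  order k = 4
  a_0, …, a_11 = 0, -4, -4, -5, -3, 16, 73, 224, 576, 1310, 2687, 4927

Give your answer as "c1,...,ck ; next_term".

  a_4 = 3·-5 + -1·-4 + -2·-4 + -3·0 = -3
  a_5 = 3·-3 + -1·-5 + -2·-4 + -3·-4 = 16
  a_6 = 3·16 + -1·-3 + -2·-5 + -3·-4 = 73
  a_7 = 3·73 + -1·16 + -2·-3 + -3·-5 = 224
  a_8 = 3·224 + -1·73 + -2·16 + -3·-3 = 576
  a_9 = 3·576 + -1·224 + -2·73 + -3·16 = 1310
  a_10 = 3·1310 + -1·576 + -2·224 + -3·73 = 2687
  a_11 = 3·2687 + -1·1310 + -2·576 + -3·224 = 4927
  a_12 = 3·4927 + -1·2687 + -2·1310 + -3·576 = 7746

3,-1,-2,-3 ; 7746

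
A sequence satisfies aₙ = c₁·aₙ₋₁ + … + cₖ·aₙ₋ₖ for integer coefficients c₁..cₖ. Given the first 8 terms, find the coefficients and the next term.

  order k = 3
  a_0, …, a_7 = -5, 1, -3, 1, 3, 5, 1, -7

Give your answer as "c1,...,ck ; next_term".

  a_3 = 1·-3 + -1·1 + -1·-5 = 1
  a_4 = 1·1 + -1·-3 + -1·1 = 3
  a_5 = 1·3 + -1·1 + -1·-3 = 5
  a_6 = 1·5 + -1·3 + -1·1 = 1
  a_7 = 1·1 + -1·5 + -1·3 = -7
  a_8 = 1·-7 + -1·1 + -1·5 = -13

1,-1,-1 ; -13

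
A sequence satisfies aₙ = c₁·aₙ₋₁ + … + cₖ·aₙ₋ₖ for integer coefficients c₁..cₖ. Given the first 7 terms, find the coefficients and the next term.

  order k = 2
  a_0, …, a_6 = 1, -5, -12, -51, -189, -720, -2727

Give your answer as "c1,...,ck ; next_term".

3,3 ; -10341

  a_2 = 3·-5 + 3·1 = -12
  a_3 = 3·-12 + 3·-5 = -51
  a_4 = 3·-51 + 3·-12 = -189
  a_5 = 3·-189 + 3·-51 = -720
  a_6 = 3·-720 + 3·-189 = -2727
  a_7 = 3·-2727 + 3·-720 = -10341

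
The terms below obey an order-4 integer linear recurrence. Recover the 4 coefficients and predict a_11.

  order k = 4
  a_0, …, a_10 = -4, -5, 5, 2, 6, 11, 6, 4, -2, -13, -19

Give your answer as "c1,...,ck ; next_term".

  a_4 = 1·2 + 0·5 + 0·-5 + -1·-4 = 6
  a_5 = 1·6 + 0·2 + 0·5 + -1·-5 = 11
  a_6 = 1·11 + 0·6 + 0·2 + -1·5 = 6
  a_7 = 1·6 + 0·11 + 0·6 + -1·2 = 4
  a_8 = 1·4 + 0·6 + 0·11 + -1·6 = -2
  a_9 = 1·-2 + 0·4 + 0·6 + -1·11 = -13
  a_10 = 1·-13 + 0·-2 + 0·4 + -1·6 = -19
  a_11 = 1·-19 + 0·-13 + 0·-2 + -1·4 = -23

1,0,0,-1 ; -23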